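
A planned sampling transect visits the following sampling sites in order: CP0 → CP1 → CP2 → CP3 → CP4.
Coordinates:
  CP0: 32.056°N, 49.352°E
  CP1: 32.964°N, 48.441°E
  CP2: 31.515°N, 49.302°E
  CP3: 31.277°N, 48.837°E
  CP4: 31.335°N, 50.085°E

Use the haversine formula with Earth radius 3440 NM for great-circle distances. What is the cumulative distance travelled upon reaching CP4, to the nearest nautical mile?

Leg distances:
CP0→CP1: 71.4 NM  (cumulative 71.4 NM)
CP1→CP2: 97.4 NM  (cumulative 168.8 NM)
CP2→CP3: 27.8 NM  (cumulative 196.6 NM)
CP3→CP4: 64.1 NM  (cumulative 260.7 NM)
Cumulative distance at CP4 ≈ 261 NM.

261 NM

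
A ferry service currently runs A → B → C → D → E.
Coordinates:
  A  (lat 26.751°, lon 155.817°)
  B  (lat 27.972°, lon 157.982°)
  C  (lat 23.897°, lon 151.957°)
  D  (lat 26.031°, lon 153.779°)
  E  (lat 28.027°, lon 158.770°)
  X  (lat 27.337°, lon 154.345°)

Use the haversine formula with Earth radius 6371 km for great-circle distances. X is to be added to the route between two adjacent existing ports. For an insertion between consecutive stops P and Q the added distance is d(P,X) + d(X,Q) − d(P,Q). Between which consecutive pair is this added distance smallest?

Added distance for inserting X between each consecutive pair:
A–B: 271.5 km
B–C: 62.7 km
C–D: 306.9 km
D–E: 56.3 km
Smallest added distance is 56.3 km, inserting between D and E.

between D and E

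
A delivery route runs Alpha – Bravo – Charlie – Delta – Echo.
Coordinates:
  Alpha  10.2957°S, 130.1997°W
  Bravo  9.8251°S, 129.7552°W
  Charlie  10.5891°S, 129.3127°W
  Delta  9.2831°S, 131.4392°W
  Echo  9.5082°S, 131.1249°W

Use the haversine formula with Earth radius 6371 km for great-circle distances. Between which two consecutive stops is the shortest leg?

Delta–Echo

Leg distances:
Alpha→Bravo: 71.5 km
Bravo→Charlie: 97.8 km
Charlie→Delta: 274.5 km
Delta→Echo: 42.6 km
The shortest leg is Delta–Echo at 42.6 km.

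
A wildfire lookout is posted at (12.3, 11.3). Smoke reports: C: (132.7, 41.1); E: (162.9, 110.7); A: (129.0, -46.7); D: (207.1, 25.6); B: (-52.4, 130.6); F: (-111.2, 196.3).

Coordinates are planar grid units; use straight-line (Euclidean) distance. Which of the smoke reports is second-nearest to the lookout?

A

Distance to each, sorted:
C: 124.0
A: 130.3
B: 135.7
E: 180.4
D: 195.3
F: 222.4
The second-nearest is A at 130.3.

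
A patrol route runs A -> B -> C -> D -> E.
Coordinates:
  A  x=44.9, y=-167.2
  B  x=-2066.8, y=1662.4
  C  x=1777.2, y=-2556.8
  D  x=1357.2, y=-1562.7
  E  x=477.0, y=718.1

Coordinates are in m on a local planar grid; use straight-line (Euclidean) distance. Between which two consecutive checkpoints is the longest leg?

B–C

Leg distances:
A→B: 2794.0 m
B→C: 5707.7 m
C→D: 1079.2 m
D→E: 2444.7 m
The longest leg is B–C at 5707.7 m.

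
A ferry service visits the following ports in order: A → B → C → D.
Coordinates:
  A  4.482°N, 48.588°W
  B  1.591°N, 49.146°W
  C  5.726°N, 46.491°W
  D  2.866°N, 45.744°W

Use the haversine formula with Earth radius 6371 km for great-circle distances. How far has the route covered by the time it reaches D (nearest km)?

1202 km

Leg distances:
A→B: 327.4 km  (cumulative 327.4 km)
B→C: 546.1 km  (cumulative 873.4 km)
C→D: 328.6 km  (cumulative 1202.1 km)
Cumulative distance at D ≈ 1202 km.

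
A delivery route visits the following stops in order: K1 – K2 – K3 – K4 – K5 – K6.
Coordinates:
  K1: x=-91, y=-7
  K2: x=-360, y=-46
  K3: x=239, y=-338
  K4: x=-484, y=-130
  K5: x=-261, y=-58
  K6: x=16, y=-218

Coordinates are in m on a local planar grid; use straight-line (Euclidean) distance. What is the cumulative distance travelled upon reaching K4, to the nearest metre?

Leg distances:
K1→K2: 271.8 m  (cumulative 271.8 m)
K2→K3: 666.4 m  (cumulative 938.2 m)
K3→K4: 752.3 m  (cumulative 1690.5 m)
Cumulative distance at K4 ≈ 1691 m.

1691 m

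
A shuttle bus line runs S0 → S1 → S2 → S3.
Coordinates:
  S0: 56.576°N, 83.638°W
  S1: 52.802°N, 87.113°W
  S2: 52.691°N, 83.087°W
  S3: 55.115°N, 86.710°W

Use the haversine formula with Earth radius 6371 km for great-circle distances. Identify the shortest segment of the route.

S1–S2

Leg distances:
S0→S1: 475.2 km
S1→S2: 271.2 km
S2→S3: 359.0 km
The shortest leg is S1–S2 at 271.2 km.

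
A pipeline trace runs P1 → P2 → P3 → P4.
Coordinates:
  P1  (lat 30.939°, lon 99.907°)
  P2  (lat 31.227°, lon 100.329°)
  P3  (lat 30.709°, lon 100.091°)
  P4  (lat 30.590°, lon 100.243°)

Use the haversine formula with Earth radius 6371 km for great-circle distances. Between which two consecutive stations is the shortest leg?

Leg distances:
P1→P2: 51.4 km
P2→P3: 61.9 km
P3→P4: 19.7 km
The shortest leg is P3–P4 at 19.7 km.

P3–P4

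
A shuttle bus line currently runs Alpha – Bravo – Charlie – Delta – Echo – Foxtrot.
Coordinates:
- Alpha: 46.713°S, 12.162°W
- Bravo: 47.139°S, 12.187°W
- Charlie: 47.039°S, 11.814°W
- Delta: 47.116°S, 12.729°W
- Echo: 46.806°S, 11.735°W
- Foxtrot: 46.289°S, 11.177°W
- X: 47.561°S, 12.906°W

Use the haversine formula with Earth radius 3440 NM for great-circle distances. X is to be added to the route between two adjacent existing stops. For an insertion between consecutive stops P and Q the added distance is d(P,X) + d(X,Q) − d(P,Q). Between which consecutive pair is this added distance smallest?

between Charlie and Delta

Added distance for inserting X between each consecutive pair:
Alpha–Bravo: 72.4 NM
Bravo–Charlie: 76.7 NM
Charlie–Delta: 44.4 NM
Delta–Echo: 48.8 NM
Echo–Foxtrot: 131.4 NM
Smallest added distance is 44.4 NM, inserting between Charlie and Delta.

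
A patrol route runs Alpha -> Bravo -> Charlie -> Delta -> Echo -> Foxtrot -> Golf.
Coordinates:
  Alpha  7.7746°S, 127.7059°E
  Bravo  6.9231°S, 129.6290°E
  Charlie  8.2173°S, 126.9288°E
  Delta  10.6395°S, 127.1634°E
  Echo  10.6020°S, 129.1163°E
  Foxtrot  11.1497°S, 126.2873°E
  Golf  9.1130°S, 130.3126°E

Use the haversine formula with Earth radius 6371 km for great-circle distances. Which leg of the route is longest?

Foxtrot–Golf

Leg distances:
Alpha→Bravo: 232.3 km
Bravo→Charlie: 330.6 km
Charlie→Delta: 270.6 km
Delta→Echo: 213.5 km
Echo→Foxtrot: 314.9 km
Foxtrot→Golf: 495.4 km
The longest leg is Foxtrot–Golf at 495.4 km.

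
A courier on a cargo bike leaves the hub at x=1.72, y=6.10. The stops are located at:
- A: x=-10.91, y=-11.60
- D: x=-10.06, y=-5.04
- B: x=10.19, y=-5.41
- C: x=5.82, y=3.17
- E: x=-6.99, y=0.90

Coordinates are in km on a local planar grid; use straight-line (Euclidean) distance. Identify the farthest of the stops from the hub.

A

Distance to each, sorted:
A: 21.7 km
D: 16.2 km
B: 14.3 km
E: 10.1 km
C: 5.0 km
The farthest is A at 21.7 km.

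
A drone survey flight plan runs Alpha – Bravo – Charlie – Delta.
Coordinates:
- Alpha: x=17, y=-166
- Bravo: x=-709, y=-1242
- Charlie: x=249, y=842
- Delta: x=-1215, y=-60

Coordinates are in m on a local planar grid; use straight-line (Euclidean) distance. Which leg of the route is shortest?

Alpha–Bravo

Leg distances:
Alpha→Bravo: 1298.0 m
Bravo→Charlie: 2293.6 m
Charlie→Delta: 1719.6 m
The shortest leg is Alpha–Bravo at 1298.0 m.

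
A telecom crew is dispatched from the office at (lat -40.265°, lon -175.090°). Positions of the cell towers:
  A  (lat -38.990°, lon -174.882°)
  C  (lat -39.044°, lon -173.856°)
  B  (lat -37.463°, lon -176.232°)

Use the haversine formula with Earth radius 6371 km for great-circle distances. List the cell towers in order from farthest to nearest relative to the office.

Distance from the office at (lat -40.265°, lon -175.090°) to each:
B (lat -37.463°, lon -176.232°): 326.9 km
C (lat -39.044°, lon -173.856°): 172.0 km
A (lat -38.990°, lon -174.882°): 142.9 km

B, C, A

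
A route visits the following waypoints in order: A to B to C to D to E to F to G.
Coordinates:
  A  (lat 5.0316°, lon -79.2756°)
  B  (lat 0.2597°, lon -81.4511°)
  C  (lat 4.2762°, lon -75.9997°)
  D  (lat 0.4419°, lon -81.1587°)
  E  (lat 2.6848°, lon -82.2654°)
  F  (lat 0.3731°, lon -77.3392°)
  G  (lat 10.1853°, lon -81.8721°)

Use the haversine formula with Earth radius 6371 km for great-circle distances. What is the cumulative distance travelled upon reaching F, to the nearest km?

Leg distances:
A→B: 583.0 km  (cumulative 583.0 km)
B→C: 752.4 km  (cumulative 1335.5 km)
C→D: 714.3 km  (cumulative 2049.7 km)
D→E: 278.1 km  (cumulative 2327.8 km)
E→F: 604.9 km  (cumulative 2932.7 km)
Cumulative distance at F ≈ 2933 km.

2933 km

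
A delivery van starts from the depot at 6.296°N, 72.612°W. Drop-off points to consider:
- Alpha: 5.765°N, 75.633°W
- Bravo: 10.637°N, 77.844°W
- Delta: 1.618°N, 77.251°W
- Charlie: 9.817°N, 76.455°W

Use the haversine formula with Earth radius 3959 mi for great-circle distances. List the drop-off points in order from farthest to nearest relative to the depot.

Distances from the depot:
Bravo 10.637°N, 77.844°W: 466.7 mi
Delta 1.618°N, 77.251°W: 454.6 mi
Charlie 9.817°N, 76.455°W: 358.2 mi
Alpha 5.765°N, 75.633°W: 210.8 mi

Bravo, Delta, Charlie, Alpha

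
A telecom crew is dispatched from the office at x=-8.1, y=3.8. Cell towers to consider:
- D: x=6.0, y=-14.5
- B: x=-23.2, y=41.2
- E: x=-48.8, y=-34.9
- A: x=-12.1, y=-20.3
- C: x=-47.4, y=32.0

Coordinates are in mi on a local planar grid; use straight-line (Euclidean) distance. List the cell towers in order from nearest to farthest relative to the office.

Distances from the office:
D x=6.0, y=-14.5: 23.1 mi
A x=-12.1, y=-20.3: 24.4 mi
B x=-23.2, y=41.2: 40.3 mi
C x=-47.4, y=32.0: 48.4 mi
E x=-48.8, y=-34.9: 56.2 mi

D, A, B, C, E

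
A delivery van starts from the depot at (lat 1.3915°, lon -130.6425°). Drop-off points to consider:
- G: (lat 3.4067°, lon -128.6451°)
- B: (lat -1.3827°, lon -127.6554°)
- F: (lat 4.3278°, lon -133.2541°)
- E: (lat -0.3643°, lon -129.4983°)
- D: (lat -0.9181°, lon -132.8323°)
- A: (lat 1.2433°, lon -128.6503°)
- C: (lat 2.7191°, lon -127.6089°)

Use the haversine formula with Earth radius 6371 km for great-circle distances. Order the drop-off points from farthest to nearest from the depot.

B, F, C, D, G, E, A

Distance from the depot at (lat 1.3915°, lon -130.6425°) to each:
B (lat -1.3827°, lon -127.6554°): 453.3 km
F (lat 4.3278°, lon -133.2541°): 436.7 km
C (lat 2.7191°, lon -127.6089°): 368.0 km
D (lat -0.9181°, lon -132.8323°): 353.9 km
G (lat 3.4067°, lon -128.6451°): 315.4 km
E (lat -0.3643°, lon -129.4983°): 233.0 km
A (lat 1.2433°, lon -128.6503°): 222.1 km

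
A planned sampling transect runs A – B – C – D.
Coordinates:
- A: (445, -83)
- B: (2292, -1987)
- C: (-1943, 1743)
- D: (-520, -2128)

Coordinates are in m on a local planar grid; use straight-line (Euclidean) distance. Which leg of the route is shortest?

A–B

Leg distances:
A→B: 2652.7 m
B→C: 5643.4 m
C→D: 4124.3 m
The shortest leg is A–B at 2652.7 m.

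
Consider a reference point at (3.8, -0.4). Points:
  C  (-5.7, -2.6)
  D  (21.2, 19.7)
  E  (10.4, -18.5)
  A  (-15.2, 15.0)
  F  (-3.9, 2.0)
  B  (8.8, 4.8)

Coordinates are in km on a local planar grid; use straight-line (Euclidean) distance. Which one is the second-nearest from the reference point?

F

Distance to each, sorted:
B: 7.2 km
F: 8.1 km
C: 9.8 km
E: 19.3 km
A: 24.5 km
D: 26.6 km
The second-nearest is F at 8.1 km.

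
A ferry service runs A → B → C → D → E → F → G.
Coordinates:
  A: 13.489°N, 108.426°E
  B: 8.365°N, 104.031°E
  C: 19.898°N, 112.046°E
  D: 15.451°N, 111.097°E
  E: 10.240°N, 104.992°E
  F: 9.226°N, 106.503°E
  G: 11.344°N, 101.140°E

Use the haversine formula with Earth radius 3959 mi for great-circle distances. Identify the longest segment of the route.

Leg distances:
A→B: 462.8 mi
B→C: 960.4 mi
C→D: 313.6 mi
D→E: 546.5 mi
E→F: 124.5 mi
F→G: 392.9 mi
The longest leg is B–C at 960.4 mi.

B–C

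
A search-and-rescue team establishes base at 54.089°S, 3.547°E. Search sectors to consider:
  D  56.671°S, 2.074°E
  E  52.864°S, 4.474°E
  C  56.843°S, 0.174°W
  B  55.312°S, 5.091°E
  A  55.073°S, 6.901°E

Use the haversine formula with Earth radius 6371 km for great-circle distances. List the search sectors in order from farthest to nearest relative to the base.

C, D, A, B, E

Distances from the base:
C 56.843°S, 0.174°W: 385.6 km
D 56.671°S, 2.074°E: 301.8 km
A 55.073°S, 6.901°E: 242.2 km
B 55.312°S, 5.091°E: 168.3 km
E 52.864°S, 4.474°E: 149.4 km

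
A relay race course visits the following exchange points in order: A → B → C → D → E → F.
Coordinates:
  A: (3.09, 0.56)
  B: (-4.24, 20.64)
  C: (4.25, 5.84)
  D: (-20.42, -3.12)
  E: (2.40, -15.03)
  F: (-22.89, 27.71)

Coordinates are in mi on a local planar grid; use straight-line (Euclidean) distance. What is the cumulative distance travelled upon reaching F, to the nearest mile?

140 mi

Leg distances:
A→B: 21.4 mi  (cumulative 21.4 mi)
B→C: 17.1 mi  (cumulative 38.4 mi)
C→D: 26.2 mi  (cumulative 64.7 mi)
D→E: 25.7 mi  (cumulative 90.4 mi)
E→F: 49.7 mi  (cumulative 140.1 mi)
Cumulative distance at F ≈ 140 mi.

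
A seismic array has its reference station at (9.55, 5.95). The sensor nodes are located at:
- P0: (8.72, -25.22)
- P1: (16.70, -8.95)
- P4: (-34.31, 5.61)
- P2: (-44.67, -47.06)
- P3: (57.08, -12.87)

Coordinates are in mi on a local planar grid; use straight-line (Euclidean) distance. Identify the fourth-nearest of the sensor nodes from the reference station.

Distances from the reference station ((9.55, 5.95)):
P1: 16.5 mi
P0: 31.2 mi
P4: 43.9 mi
P3: 51.1 mi
P2: 75.8 mi
The fourth-nearest is P3 at 51.1 mi.

P3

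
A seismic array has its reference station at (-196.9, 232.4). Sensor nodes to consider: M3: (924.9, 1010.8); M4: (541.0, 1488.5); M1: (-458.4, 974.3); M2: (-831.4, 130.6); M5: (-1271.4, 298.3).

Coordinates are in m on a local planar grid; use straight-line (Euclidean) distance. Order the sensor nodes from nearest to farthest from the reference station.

M2, M1, M5, M3, M4

Distances from the reference station:
M2 (-831.4, 130.6): 642.6 m
M1 (-458.4, 974.3): 786.6 m
M5 (-1271.4, 298.3): 1076.5 m
M3 (924.9, 1010.8): 1365.4 m
M4 (541.0, 1488.5): 1456.8 m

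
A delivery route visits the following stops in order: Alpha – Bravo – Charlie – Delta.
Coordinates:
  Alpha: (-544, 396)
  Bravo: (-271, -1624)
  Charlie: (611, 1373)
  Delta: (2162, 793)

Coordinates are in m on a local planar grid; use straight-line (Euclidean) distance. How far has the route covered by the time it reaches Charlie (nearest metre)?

5162 m

Leg distances:
Alpha→Bravo: 2038.4 m  (cumulative 2038.4 m)
Bravo→Charlie: 3124.1 m  (cumulative 5162.5 m)
Cumulative distance at Charlie ≈ 5162 m.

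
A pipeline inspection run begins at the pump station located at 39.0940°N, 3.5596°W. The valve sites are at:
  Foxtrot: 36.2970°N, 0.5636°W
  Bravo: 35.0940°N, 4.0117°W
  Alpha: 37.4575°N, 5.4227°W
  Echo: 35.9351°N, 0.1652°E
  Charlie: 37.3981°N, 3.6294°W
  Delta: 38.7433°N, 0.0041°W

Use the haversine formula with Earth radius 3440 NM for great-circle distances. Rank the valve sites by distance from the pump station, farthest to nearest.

Echo, Bravo, Foxtrot, Delta, Alpha, Charlie

Distances from the pump station:
Echo 35.9351°N, 0.1652°E: 259.6 NM
Bravo 35.0940°N, 4.0117°W: 241.1 NM
Foxtrot 36.2970°N, 0.5636°W: 220.1 NM
Delta 38.7433°N, 0.0041°W: 167.4 NM
Alpha 37.4575°N, 5.4227°W: 131.8 NM
Charlie 37.3981°N, 3.6294°W: 101.9 NM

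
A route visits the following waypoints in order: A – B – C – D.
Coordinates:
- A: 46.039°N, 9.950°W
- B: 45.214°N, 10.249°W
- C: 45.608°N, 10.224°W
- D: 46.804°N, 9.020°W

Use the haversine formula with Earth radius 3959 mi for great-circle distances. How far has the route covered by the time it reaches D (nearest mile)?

Leg distances:
A→B: 58.8 mi  (cumulative 58.8 mi)
B→C: 27.3 mi  (cumulative 86.1 mi)
C→D: 100.7 mi  (cumulative 186.8 mi)
Cumulative distance at D ≈ 187 mi.

187 mi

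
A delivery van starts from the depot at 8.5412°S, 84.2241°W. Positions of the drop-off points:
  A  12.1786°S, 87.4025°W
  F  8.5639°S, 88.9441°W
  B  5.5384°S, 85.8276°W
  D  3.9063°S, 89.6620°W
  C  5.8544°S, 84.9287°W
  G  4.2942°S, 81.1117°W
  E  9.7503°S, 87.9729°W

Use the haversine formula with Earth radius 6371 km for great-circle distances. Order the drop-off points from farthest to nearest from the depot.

Distance from the depot at 8.5412°S, 84.2241°W to each:
D 3.9063°S, 89.6620°W: 791.7 km
G 4.2942°S, 81.1117°W: 584.2 km
A 12.1786°S, 87.4025°W: 533.3 km
F 8.5639°S, 88.9441°W: 519.0 km
E 9.7503°S, 87.9729°W: 432.9 km
B 5.5384°S, 85.8276°W: 377.9 km
C 5.8544°S, 84.9287°W: 308.7 km

D, G, A, F, E, B, C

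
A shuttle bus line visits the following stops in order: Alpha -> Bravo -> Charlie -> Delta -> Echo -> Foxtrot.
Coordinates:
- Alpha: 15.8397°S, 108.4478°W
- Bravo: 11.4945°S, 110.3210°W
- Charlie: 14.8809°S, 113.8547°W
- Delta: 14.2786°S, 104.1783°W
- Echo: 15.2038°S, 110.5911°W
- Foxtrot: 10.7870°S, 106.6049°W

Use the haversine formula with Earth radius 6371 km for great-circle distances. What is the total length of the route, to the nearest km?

Leg distances:
Alpha→Bravo: 523.8 km  (cumulative 523.8 km)
Bravo→Charlie: 536.7 km  (cumulative 1060.6 km)
Charlie→Delta: 1043.4 km  (cumulative 2104.0 km)
Delta→Echo: 697.2 km  (cumulative 2801.2 km)
Echo→Foxtrot: 653.9 km  (cumulative 3455.1 km)
Total route length ≈ 3455 km.

3455 km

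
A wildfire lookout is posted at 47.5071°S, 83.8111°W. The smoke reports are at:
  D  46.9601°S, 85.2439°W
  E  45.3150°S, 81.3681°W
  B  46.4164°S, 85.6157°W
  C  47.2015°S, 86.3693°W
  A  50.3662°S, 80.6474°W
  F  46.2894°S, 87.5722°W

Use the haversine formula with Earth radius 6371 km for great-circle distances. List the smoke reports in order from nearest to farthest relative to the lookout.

D, B, C, E, F, A

Distance from the lookout at 47.5071°S, 83.8111°W to each:
D 46.9601°S, 85.2439°W: 124.1 km
B 46.4164°S, 85.6157°W: 182.9 km
C 47.2015°S, 86.3693°W: 195.7 km
E 45.3150°S, 81.3681°W: 307.4 km
F 46.2894°S, 87.5722°W: 316.2 km
A 50.3662°S, 80.6474°W: 393.0 km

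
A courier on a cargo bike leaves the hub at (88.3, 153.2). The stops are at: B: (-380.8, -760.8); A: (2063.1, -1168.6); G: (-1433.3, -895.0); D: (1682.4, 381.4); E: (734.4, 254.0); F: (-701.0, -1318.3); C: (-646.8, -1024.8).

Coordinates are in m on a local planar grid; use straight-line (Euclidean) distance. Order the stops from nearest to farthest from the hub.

Distances from the hub:
E (734.4, 254.0): 653.9 m
B (-380.8, -760.8): 1027.4 m
C (-646.8, -1024.8): 1388.5 m
D (1682.4, 381.4): 1610.4 m
F (-701.0, -1318.3): 1669.8 m
G (-1433.3, -895.0): 1847.7 m
A (2063.1, -1168.6): 2376.3 m

E, B, C, D, F, G, A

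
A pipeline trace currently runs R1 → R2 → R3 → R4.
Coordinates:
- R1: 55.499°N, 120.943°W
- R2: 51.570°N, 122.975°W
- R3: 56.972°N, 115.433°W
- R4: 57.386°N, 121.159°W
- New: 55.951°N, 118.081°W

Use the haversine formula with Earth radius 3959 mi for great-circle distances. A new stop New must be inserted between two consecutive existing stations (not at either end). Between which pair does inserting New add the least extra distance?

between R2 and R3

Added distance for inserting New between each consecutive pair:
R1–R2: 194.2 mi
R2–R3: 4.8 mi
R3–R4: 60.2 mi
Smallest added distance is 4.8 mi, inserting between R2 and R3.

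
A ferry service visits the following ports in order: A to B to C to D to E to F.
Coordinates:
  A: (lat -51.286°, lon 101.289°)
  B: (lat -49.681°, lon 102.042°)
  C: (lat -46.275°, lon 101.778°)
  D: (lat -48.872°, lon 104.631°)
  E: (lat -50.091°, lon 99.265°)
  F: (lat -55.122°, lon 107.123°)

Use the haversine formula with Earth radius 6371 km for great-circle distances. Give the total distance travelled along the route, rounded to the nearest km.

2106 km

Leg distances:
A→B: 186.2 km  (cumulative 186.2 km)
B→C: 379.2 km  (cumulative 565.5 km)
C→D: 359.4 km  (cumulative 924.9 km)
D→E: 410.6 km  (cumulative 1335.4 km)
E→F: 770.1 km  (cumulative 2105.6 km)
Total route length ≈ 2106 km.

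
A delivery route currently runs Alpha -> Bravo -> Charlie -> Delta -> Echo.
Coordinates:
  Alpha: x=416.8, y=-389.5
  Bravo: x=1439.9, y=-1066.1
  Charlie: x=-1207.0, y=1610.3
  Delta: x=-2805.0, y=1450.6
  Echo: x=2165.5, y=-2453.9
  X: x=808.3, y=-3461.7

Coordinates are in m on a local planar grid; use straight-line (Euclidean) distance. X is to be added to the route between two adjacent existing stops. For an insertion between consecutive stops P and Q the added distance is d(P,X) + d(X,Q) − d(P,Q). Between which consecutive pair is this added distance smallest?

between Delta and Echo

Added distance for inserting X between each consecutive pair:
Alpha–Bravo: 4347.9 m
Bravo–Charlie: 4171.0 m
Charlie–Delta: 9949.8 m
Delta–Echo: 1467.9 m
Smallest added distance is 1467.9 m, inserting between Delta and Echo.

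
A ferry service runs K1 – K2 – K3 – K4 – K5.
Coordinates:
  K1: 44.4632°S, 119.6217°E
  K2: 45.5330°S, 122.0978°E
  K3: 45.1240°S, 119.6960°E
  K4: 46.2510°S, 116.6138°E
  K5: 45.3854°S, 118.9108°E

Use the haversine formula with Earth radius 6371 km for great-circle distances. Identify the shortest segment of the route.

Leg distances:
K1→K2: 228.1 km
K2→K3: 193.2 km
K3→K4: 270.2 km
K4→K5: 202.4 km
The shortest leg is K2–K3 at 193.2 km.

K2–K3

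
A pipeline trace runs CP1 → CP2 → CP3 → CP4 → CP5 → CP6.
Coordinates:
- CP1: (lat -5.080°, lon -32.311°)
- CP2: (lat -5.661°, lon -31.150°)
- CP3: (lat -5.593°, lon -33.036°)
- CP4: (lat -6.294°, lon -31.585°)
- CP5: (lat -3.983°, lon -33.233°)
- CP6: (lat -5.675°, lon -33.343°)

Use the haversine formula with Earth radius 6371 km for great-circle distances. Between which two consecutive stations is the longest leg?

CP4–CP5

Leg distances:
CP1→CP2: 143.9 km
CP2→CP3: 208.8 km
CP3→CP4: 178.4 km
CP4→CP5: 315.2 km
CP5→CP6: 188.5 km
The longest leg is CP4–CP5 at 315.2 km.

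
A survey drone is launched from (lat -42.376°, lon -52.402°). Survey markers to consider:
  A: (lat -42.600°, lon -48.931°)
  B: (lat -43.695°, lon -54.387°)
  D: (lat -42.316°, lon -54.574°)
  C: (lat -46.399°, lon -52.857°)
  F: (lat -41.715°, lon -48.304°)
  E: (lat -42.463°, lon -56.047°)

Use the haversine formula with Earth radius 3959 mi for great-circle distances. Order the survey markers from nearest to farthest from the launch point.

Distances from the launch point:
D (lat -42.316°, lon -54.574°): 111.0 mi
B (lat -43.695°, lon -54.387°): 135.5 mi
A (lat -42.600°, lon -48.931°): 177.5 mi
E (lat -42.463°, lon -56.047°): 186.0 mi
F (lat -41.715°, lon -48.304°): 215.2 mi
C (lat -46.399°, lon -52.857°): 278.9 mi

D, B, A, E, F, C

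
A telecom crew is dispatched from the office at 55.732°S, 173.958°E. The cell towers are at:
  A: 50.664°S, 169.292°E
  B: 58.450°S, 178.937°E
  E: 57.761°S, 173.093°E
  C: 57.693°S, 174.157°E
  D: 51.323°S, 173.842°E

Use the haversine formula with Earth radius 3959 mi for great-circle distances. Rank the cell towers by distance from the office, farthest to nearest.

A, D, B, E, C

Computing each great-circle distance from 55.732°S, 173.958°E:
A 50.664°S, 169.292°E: 399.7 mi
D 51.323°S, 173.842°E: 304.7 mi
B 58.450°S, 178.937°E: 264.8 mi
E 57.761°S, 173.093°E: 144.0 mi
C 57.693°S, 174.157°E: 135.7 mi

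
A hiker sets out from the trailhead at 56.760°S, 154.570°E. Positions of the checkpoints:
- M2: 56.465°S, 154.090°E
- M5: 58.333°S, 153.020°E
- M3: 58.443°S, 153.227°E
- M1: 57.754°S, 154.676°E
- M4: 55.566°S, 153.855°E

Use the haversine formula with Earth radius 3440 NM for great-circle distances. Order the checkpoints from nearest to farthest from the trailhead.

Distances from the trailhead:
M2 56.465°S, 154.090°E: 23.8 NM
M1 57.754°S, 154.676°E: 59.8 NM
M4 55.566°S, 153.855°E: 75.6 NM
M5 58.333°S, 153.020°E: 106.8 NM
M3 58.443°S, 153.227°E: 109.9 NM

M2, M1, M4, M5, M3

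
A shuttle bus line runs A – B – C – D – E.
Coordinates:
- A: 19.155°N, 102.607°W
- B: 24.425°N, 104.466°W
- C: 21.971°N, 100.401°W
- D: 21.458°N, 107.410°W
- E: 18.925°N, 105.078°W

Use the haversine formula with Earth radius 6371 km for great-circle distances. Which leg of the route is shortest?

D–E

Leg distances:
A→B: 616.6 km
B→C: 497.0 km
C→D: 726.2 km
D→E: 372.2 km
The shortest leg is D–E at 372.2 km.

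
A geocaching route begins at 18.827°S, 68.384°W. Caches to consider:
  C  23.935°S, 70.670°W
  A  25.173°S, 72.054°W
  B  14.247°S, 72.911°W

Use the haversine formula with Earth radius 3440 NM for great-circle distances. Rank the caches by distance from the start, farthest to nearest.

Computing each great-circle distance from 18.827°S, 68.384°W:
A 25.173°S, 72.054°W: 432.3 NM
B 14.247°S, 72.911°W: 378.8 NM
C 23.935°S, 70.670°W: 332.2 NM

A, B, C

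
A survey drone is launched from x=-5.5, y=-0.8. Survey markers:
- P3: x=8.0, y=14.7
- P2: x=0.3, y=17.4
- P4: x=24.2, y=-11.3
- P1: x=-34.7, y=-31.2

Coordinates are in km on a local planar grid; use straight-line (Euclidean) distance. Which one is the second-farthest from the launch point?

Distance to each, sorted:
P1: 42.2 km
P4: 31.5 km
P3: 20.6 km
P2: 19.1 km
The second-farthest is P4 at 31.5 km.

P4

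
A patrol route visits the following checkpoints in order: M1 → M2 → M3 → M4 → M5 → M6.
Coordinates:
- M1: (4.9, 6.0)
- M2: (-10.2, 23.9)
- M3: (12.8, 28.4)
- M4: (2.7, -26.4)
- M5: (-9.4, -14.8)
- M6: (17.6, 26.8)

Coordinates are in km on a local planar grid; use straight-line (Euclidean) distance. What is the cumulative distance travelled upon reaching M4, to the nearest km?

103 km

Leg distances:
M1→M2: 23.4 km  (cumulative 23.4 km)
M2→M3: 23.4 km  (cumulative 46.9 km)
M3→M4: 55.7 km  (cumulative 102.6 km)
Cumulative distance at M4 ≈ 103 km.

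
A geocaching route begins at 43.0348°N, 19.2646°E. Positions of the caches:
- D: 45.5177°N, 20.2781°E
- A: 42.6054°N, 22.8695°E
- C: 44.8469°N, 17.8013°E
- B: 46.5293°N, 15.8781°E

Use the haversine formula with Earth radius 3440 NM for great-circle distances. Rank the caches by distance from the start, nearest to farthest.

C, D, A, B

Distances from the start:
C 44.8469°N, 17.8013°E: 125.8 NM
D 45.5177°N, 20.2781°E: 155.3 NM
A 42.6054°N, 22.8695°E: 160.8 NM
B 46.5293°N, 15.8781°E: 254.6 NM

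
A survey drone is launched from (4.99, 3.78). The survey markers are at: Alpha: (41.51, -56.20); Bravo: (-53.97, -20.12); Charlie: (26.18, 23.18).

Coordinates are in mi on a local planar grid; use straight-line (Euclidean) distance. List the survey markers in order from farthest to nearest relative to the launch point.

Distances from the launch point:
Alpha (41.51, -56.20): 70.2 mi
Bravo (-53.97, -20.12): 63.6 mi
Charlie (26.18, 23.18): 28.7 mi

Alpha, Bravo, Charlie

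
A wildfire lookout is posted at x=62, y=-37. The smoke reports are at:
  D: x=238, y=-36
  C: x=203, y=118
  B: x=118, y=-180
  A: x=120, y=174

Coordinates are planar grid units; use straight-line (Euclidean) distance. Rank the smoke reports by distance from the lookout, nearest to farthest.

Distances from the lookout:
B x=118, y=-180: 153.6
D x=238, y=-36: 176.0
C x=203, y=118: 209.5
A x=120, y=174: 218.8

B, D, C, A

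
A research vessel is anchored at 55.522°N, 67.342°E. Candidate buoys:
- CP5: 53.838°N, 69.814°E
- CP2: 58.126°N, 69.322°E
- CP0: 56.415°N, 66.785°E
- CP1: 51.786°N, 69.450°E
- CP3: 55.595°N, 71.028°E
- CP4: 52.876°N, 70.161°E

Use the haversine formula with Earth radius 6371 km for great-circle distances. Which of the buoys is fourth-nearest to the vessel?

CP2

Distance to each, sorted:
CP0: 105.2 km
CP3: 231.9 km
CP5: 245.6 km
CP2: 313.6 km
CP4: 346.6 km
CP1: 438.0 km
The fourth-nearest is CP2 at 313.6 km.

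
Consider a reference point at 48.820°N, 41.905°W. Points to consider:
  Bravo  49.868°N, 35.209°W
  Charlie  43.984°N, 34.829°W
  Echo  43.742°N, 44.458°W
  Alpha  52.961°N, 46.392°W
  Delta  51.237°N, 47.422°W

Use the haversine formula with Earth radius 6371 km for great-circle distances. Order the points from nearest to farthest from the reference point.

Delta, Bravo, Alpha, Echo, Charlie

Distance from the reference point at 48.820°N, 41.905°W to each:
Delta 51.237°N, 47.422°W: 476.8 km
Bravo 49.868°N, 35.209°W: 498.7 km
Alpha 52.961°N, 46.392°W: 557.5 km
Echo 43.742°N, 44.458°W: 597.7 km
Charlie 43.984°N, 34.829°W: 763.3 km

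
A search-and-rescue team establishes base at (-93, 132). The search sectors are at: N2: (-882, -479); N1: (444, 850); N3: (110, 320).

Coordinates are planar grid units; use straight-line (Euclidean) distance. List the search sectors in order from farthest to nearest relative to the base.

N2, N1, N3

Distance from the base at (-93, 132) to each:
N2 (-882, -479): 997.9
N1 (444, 850): 896.6
N3 (110, 320): 276.7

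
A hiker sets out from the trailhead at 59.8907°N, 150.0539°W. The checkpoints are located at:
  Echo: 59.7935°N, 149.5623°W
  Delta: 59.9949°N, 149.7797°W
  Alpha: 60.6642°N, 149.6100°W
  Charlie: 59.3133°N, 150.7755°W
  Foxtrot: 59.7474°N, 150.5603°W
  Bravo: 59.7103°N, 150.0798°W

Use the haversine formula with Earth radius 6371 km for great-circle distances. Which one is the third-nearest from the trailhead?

Echo

Distance to each, sorted:
Delta: 19.2 km
Bravo: 20.1 km
Echo: 29.5 km
Foxtrot: 32.5 km
Charlie: 76.0 km
Alpha: 89.4 km
The third-nearest is Echo at 29.5 km.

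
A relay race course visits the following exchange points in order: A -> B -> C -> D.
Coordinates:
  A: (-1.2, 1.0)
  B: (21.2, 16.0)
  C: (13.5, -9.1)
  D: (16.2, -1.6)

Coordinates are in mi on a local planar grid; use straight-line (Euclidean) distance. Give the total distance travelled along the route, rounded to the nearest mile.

61 mi

Leg distances:
A→B: 27.0 mi  (cumulative 27.0 mi)
B→C: 26.3 mi  (cumulative 53.2 mi)
C→D: 8.0 mi  (cumulative 61.2 mi)
Total route length ≈ 61 mi.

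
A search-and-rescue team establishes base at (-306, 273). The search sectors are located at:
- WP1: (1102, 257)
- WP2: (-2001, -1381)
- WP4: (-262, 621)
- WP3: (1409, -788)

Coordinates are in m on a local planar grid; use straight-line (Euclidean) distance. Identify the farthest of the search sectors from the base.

Distances from the base ((-306, 273)):
WP2: 2368.3 m
WP3: 2016.7 m
WP1: 1408.1 m
WP4: 350.8 m
The farthest is WP2 at 2368.3 m.

WP2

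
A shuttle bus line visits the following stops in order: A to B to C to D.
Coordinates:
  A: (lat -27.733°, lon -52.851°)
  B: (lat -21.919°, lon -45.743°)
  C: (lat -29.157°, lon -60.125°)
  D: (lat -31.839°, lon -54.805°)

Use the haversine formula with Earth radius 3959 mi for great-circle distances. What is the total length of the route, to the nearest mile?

Leg distances:
A→B: 599.8 mi  (cumulative 599.8 mi)
B→C: 1025.5 mi  (cumulative 1625.3 mi)
C→D: 366.9 mi  (cumulative 1992.2 mi)
Total route length ≈ 1992 mi.

1992 mi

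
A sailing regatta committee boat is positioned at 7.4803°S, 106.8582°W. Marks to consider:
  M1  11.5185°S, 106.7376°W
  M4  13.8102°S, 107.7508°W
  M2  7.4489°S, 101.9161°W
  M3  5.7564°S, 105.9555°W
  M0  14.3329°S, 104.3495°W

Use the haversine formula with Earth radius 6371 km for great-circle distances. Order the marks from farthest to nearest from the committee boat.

M0, M4, M2, M1, M3

Distance from the committee boat at 7.4803°S, 106.8582°W to each:
M0 14.3329°S, 104.3495°W: 809.7 km
M4 13.8102°S, 107.7508°W: 710.6 km
M2 7.4489°S, 101.9161°W: 544.9 km
M1 11.5185°S, 106.7376°W: 449.2 km
M3 5.7564°S, 105.9555°W: 216.1 km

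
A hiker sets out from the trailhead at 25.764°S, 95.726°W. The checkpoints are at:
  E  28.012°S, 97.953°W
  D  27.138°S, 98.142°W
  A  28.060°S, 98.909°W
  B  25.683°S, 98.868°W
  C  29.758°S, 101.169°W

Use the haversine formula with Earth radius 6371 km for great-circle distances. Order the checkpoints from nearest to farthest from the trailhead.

D, B, E, A, C

Computing each great-circle distance from 25.764°S, 95.726°W:
D 27.138°S, 98.142°W: 284.9 km
B 25.683°S, 98.868°W: 314.9 km
E 28.012°S, 97.953°W: 333.5 km
A 28.060°S, 98.909°W: 405.9 km
C 29.758°S, 101.169°W: 695.6 km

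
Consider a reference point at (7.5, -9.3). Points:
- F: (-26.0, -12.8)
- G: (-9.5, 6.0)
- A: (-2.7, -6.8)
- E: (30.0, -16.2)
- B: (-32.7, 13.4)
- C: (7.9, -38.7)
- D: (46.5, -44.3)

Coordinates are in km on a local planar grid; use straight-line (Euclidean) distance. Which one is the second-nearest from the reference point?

Distance to each, sorted:
A: 10.5 km
G: 22.9 km
E: 23.5 km
C: 29.4 km
F: 33.7 km
B: 46.2 km
D: 52.4 km
The second-nearest is G at 22.9 km.

G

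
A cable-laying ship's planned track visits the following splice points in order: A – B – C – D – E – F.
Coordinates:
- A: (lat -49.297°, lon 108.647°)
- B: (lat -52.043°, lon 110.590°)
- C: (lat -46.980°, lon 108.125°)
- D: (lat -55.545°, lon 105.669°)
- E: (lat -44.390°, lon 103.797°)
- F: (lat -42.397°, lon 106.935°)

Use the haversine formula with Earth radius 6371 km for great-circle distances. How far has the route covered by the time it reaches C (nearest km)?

925 km

Leg distances:
A→B: 334.6 km  (cumulative 334.6 km)
B→C: 590.3 km  (cumulative 925.0 km)
Cumulative distance at C ≈ 925 km.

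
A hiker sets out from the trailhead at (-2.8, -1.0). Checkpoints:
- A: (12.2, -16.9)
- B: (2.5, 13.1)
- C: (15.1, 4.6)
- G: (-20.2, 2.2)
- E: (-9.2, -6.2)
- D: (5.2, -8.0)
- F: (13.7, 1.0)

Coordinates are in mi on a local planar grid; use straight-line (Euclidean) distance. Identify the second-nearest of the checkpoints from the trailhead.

D

Distances from the trailhead ((-2.8, -1.0)):
E: 8.2 mi
D: 10.6 mi
B: 15.1 mi
F: 16.6 mi
G: 17.7 mi
C: 18.8 mi
A: 21.9 mi
The second-nearest is D at 10.6 mi.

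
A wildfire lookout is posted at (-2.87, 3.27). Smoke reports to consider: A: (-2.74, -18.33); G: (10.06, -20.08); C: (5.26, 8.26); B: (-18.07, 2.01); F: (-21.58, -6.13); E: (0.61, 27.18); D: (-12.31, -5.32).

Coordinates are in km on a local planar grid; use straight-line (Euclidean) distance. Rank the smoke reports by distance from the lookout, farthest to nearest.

Distance from the lookout at (-2.87, 3.27) to each:
G (10.06, -20.08): 26.7 km
E (0.61, 27.18): 24.2 km
A (-2.74, -18.33): 21.6 km
F (-21.58, -6.13): 20.9 km
B (-18.07, 2.01): 15.3 km
D (-12.31, -5.32): 12.8 km
C (5.26, 8.26): 9.5 km

G, E, A, F, B, D, C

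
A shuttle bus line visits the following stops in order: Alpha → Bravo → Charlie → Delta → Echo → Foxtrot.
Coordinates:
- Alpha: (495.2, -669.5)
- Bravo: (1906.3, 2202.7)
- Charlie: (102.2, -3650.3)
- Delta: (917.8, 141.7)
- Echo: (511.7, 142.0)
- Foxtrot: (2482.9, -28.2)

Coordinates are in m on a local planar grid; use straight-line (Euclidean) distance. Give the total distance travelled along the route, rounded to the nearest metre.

Leg distances:
Alpha→Bravo: 3200.1 m  (cumulative 3200.1 m)
Bravo→Charlie: 6124.7 m  (cumulative 9324.9 m)
Charlie→Delta: 3878.7 m  (cumulative 13203.6 m)
Delta→Echo: 406.1 m  (cumulative 13609.7 m)
Echo→Foxtrot: 1978.5 m  (cumulative 15588.2 m)
Total route length ≈ 15588 m.

15588 m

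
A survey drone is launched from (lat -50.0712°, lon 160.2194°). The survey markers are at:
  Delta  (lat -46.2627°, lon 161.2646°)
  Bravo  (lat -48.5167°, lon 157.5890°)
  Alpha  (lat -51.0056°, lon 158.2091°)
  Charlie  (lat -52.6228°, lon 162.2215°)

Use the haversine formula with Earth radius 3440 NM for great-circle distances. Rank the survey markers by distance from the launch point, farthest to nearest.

Computing each great-circle distance from (lat -50.0712°, lon 160.2194°):
Delta (lat -46.2627°, lon 161.2646°): 232.5 NM
Charlie (lat -52.6228°, lon 162.2215°): 170.6 NM
Bravo (lat -48.5167°, lon 157.5890°): 139.0 NM
Alpha (lat -51.0056°, lon 158.2091°): 95.0 NM

Delta, Charlie, Bravo, Alpha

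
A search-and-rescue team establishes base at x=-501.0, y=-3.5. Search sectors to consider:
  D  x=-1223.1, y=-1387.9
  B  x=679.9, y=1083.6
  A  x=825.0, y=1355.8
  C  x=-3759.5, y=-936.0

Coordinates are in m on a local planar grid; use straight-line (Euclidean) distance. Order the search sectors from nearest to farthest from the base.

Distance from the base at x=-501.0, y=-3.5 to each:
D x=-1223.1, y=-1387.9: 1561.4 m
B x=679.9, y=1083.6: 1605.1 m
A x=825.0, y=1355.8: 1898.9 m
C x=-3759.5, y=-936.0: 3389.3 m

D, B, A, C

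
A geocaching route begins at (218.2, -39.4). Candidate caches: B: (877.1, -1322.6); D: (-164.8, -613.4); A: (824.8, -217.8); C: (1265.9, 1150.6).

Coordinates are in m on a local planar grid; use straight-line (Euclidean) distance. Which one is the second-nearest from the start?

D

Distance to each, sorted:
A: 632.3 m
D: 690.0 m
B: 1442.5 m
C: 1585.5 m
The second-nearest is D at 690.0 m.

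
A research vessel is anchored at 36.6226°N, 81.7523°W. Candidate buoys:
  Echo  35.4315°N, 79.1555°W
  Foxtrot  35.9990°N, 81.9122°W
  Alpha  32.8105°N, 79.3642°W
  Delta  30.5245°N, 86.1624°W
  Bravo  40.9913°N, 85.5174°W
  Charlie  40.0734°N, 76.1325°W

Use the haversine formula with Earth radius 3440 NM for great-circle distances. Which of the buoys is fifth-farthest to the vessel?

Echo

Distance to each, sorted:
Delta: 427.3 NM
Charlie: 336.0 NM
Bravo: 315.9 NM
Alpha: 257.4 NM
Echo: 145.0 NM
Foxtrot: 38.2 NM
The fifth-farthest is Echo at 145.0 NM.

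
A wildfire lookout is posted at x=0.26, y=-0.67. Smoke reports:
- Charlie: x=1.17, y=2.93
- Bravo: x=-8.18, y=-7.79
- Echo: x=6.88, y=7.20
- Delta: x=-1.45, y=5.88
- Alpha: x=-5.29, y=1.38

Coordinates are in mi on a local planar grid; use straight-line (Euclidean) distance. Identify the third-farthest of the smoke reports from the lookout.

Delta

Distance to each, sorted:
Bravo: 11.0 mi
Echo: 10.3 mi
Delta: 6.8 mi
Alpha: 5.9 mi
Charlie: 3.7 mi
The third-farthest is Delta at 6.8 mi.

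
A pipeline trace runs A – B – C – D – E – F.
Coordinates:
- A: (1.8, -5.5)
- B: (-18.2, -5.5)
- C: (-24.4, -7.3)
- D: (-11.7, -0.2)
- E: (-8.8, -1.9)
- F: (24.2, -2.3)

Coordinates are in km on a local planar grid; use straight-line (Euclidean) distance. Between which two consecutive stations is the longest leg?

E–F

Leg distances:
A→B: 20.0 km
B→C: 6.5 km
C→D: 14.5 km
D→E: 3.4 km
E→F: 33.0 km
The longest leg is E–F at 33.0 km.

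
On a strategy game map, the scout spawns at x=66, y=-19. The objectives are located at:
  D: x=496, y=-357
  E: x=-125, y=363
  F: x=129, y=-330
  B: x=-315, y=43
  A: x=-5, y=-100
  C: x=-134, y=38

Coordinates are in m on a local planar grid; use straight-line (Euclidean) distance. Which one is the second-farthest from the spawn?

Distances from the spawn (x=66, y=-19):
D: 546.9 m
E: 427.1 m
B: 386.0 m
F: 317.3 m
C: 208.0 m
A: 107.7 m
The second-farthest is E at 427.1 m.

E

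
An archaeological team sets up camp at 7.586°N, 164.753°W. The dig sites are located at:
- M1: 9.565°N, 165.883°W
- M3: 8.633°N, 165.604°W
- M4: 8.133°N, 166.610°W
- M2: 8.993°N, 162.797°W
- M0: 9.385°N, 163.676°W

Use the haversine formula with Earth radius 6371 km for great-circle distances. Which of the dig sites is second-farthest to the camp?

M1

Distance to each, sorted:
M2: 266.1 km
M1: 252.7 km
M0: 232.5 km
M4: 213.4 km
M3: 149.4 km
The second-farthest is M1 at 252.7 km.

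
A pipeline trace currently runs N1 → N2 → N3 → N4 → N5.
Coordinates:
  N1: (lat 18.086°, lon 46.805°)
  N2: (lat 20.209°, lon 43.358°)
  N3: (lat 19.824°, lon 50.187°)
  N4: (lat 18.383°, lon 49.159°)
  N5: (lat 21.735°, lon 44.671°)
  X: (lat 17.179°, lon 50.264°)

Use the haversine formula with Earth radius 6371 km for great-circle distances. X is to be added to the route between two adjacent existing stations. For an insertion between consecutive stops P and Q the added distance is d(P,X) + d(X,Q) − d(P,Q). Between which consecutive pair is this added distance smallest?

Added distance for inserting X between each consecutive pair:
N1–N2: 749.4 km
N2–N3: 381.0 km
N3–N4: 278.8 km
N4–N5: 353.7 km
Smallest added distance is 278.8 km, inserting between N3 and N4.

between N3 and N4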